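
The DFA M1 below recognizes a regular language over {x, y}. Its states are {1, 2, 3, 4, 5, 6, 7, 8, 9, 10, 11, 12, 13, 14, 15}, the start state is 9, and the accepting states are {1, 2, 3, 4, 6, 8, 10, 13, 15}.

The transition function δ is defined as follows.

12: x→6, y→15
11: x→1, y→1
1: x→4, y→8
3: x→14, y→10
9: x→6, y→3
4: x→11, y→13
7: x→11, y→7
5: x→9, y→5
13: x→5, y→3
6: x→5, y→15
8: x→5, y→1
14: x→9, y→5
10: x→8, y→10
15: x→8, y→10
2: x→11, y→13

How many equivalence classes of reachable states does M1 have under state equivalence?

9

States {2,7,12} cannot be reached from the start state, so discard them.
P0 = {1,3,4,6,8,10,13,15} | {5,9,11,14}.
On input x, block {1,3,4,6,8,10,13,15} splits into {3,4,6,8,13} and {1,10,15}.
Refine {3,4,6,8,13} on symbol y: members go to different blocks, giving {3,6,8} and {4,13}.
Split {5,9,11,14} by δ(·,x) → {5,14} and {9} and {11}.
Split {1,10,15} by δ(·,x) → {10,15} and {1}.
Refine {3,6,8} on symbol y: members go to different blocks, giving {3,6} and {8}.
On input x, block {4,13} splits into {4} and {13}.
The partition is now stable with 9 blocks: {3,6} | {5,14} | {10,15} | {4} | {9} | {11} | {1} | {8} | {13}.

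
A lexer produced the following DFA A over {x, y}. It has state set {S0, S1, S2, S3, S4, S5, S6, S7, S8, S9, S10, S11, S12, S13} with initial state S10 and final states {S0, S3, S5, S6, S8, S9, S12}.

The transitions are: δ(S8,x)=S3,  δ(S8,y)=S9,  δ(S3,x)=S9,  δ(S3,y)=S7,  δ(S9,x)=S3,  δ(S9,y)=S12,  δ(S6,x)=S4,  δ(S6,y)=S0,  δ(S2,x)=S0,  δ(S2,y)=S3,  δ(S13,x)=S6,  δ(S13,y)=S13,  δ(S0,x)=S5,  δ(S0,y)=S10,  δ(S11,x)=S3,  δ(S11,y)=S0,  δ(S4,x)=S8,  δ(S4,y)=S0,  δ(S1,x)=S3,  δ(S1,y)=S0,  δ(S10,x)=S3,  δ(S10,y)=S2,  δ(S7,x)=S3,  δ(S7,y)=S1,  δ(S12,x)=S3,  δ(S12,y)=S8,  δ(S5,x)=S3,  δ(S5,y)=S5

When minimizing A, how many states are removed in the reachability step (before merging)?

4

BFS from S10 reaches {S0, S1, S2, S3, S5, S7, S8, S9, S10, S12}; the 4 state(s) S4, S6, S11, S13 are never visited.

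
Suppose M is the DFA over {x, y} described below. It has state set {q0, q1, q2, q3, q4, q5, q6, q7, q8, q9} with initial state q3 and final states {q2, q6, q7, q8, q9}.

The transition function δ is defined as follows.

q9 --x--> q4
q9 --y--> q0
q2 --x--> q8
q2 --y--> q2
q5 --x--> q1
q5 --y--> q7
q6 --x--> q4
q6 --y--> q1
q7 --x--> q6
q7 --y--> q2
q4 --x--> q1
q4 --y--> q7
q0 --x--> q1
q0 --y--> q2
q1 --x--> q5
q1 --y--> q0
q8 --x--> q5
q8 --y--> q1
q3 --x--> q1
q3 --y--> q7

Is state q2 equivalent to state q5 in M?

No

Reachable states from the start: {q0,q1,q2,q3,q4,q5,q6,q7,q8}. Unreachable: {q9} — drop them.
P0 = {q2,q6,q7,q8} | {q0,q1,q3,q4,q5}.
On input x, block {q2,q6,q7,q8} splits into {q2,q7} and {q6,q8}.
On input y, block {q0,q1,q3,q4,q5} splits into {q0,q3,q4,q5} and {q1}.
The partition is now stable with 4 blocks: {q2,q7} | {q0,q3,q4,q5} | {q6,q8} | {q1}.
q2 and q5 end up in different blocks, so they are distinguishable. For instance, the string 'ε' is accepted from only q2.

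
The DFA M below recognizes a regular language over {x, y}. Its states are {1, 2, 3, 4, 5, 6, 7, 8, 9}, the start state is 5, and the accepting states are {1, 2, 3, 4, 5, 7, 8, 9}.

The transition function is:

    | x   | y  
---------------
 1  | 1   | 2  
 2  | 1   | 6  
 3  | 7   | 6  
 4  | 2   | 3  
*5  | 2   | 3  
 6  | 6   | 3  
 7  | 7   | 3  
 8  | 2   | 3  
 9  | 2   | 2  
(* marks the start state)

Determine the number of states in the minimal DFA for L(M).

First remove the unreachable states {4,8,9}; 6 states remain.
Start with accepting vs non-accepting: {1,2,3,5,7} | {6}.
Split {1,2,3,5,7} by δ(·,y) → {1,5,7} and {2,3}.
Refine {1,5,7} on symbol x: members go to different blocks, giving {1,7} and {5}.
Stable partition: {1,7} | {6} | {2,3} | {5} — 4 equivalence classes.

4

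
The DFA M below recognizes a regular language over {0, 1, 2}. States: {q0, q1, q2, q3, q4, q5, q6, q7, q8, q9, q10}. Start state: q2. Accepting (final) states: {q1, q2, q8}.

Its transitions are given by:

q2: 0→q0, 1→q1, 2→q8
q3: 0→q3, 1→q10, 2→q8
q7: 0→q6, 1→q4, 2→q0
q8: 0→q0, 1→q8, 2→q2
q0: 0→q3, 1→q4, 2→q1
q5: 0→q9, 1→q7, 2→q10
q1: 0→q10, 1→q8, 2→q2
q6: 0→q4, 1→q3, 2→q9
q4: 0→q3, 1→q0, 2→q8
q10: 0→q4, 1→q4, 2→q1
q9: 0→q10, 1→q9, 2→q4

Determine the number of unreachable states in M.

No path from q2 leads to q5, q6, q7, q9; the other 7 states are all reachable.

4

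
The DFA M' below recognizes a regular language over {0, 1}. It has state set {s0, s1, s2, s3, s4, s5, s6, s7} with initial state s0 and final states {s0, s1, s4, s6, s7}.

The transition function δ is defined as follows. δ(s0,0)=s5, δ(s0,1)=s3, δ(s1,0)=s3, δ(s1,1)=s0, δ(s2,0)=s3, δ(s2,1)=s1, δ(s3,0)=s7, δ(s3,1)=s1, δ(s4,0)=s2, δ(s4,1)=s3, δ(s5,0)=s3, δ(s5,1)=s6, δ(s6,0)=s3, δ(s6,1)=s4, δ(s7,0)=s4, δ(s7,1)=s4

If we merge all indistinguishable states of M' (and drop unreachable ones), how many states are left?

5

All states are reachable from the start state.
P0 = {s0,s1,s4,s6,s7} | {s2,s3,s5}.
Split {s0,s1,s4,s6,s7} by δ(·,0) → {s0,s1,s4,s6} and {s7}.
On input 1, block {s0,s1,s4,s6} splits into {s0,s4} and {s1,s6}.
Split {s2,s3,s5} by δ(·,0) → {s2,s5} and {s3}.
The partition is now stable with 5 blocks: {s0,s4} | {s2,s5} | {s7} | {s1,s6} | {s3}.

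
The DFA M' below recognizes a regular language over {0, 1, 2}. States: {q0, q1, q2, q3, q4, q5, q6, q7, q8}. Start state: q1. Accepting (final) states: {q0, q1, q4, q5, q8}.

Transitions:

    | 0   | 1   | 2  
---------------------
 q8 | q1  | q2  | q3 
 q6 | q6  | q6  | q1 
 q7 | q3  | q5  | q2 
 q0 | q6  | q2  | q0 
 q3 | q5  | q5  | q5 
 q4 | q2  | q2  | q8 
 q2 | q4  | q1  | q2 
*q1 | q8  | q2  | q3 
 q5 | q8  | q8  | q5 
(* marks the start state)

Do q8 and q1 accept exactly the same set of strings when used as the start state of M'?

Yes

Reachable states from the start: {q1,q2,q3,q4,q5,q8}. Unreachable: {q0,q6,q7} — drop them.
Start with accepting vs non-accepting: {q1,q4,q5,q8} | {q2,q3}.
On input 0, block {q1,q4,q5,q8} splits into {q1,q5,q8} and {q4}.
On input 1, block {q1,q5,q8} splits into {q1,q8} and {q5}.
On input 0, block {q2,q3} splits into {q2} and {q3}.
Stable partition: {q1,q8} | {q2} | {q4} | {q5} | {q3} — 5 equivalence classes.
q8 and q1 lie in the same block of the stable partition, so they are equivalent — no string distinguishes them.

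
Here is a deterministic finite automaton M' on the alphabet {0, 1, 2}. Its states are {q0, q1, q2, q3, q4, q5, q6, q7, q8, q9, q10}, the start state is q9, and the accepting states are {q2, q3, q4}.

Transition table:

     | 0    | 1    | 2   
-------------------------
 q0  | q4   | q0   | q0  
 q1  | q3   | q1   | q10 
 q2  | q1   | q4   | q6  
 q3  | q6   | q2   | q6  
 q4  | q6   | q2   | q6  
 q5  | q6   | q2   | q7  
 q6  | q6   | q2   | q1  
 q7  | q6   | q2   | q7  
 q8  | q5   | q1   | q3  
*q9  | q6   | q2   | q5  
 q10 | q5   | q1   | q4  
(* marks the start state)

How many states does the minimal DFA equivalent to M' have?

First remove the unreachable states {q0,q8}; 9 states remain.
P0 = {q2,q3,q4} | {q1,q5,q6,q7,q9,q10}.
On input 0, block {q1,q5,q6,q7,q9,q10} splits into {q5,q6,q7,q9,q10} and {q1}.
Refine {q2,q3,q4} on symbol 0: members go to different blocks, giving {q3,q4} and {q2}.
Split {q5,q6,q7,q9,q10} by δ(·,1) → {q5,q6,q7,q9} and {q10}.
On input 2, block {q5,q6,q7,q9} splits into {q5,q7,q9} and {q6}.
Stable partition: {q3,q4} | {q5,q7,q9} | {q1} | {q2} | {q10} | {q6} — 6 equivalence classes.

6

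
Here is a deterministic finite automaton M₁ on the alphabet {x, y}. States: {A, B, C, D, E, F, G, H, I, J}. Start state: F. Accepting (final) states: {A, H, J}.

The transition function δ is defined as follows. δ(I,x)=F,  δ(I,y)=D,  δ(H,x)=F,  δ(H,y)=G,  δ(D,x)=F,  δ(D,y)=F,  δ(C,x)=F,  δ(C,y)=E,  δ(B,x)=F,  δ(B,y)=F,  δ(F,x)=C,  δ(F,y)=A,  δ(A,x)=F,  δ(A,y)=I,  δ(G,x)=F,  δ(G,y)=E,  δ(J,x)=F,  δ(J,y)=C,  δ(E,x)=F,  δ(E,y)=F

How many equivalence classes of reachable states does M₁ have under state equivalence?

4

Reachable states from the start: {A,C,D,E,F,I}. Unreachable: {B,G,H,J} — drop them.
P0 = {A} | {C,D,E,F,I}.
Split {C,D,E,F,I} by δ(·,y) → {C,D,E,I} and {F}.
Split {C,D,E,I} by δ(·,y) → {C,I} and {D,E}.
Stable partition: {A} | {C,I} | {F} | {D,E} — 4 equivalence classes.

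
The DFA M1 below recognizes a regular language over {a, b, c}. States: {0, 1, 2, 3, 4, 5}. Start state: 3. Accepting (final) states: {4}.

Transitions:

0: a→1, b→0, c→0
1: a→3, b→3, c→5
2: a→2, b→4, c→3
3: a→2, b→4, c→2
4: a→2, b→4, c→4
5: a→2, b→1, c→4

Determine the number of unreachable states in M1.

3

Starting at 3 and following transitions, the reachable set is {2, 3, 4}. That leaves 0, 1, 5 unreachable — 3 in total.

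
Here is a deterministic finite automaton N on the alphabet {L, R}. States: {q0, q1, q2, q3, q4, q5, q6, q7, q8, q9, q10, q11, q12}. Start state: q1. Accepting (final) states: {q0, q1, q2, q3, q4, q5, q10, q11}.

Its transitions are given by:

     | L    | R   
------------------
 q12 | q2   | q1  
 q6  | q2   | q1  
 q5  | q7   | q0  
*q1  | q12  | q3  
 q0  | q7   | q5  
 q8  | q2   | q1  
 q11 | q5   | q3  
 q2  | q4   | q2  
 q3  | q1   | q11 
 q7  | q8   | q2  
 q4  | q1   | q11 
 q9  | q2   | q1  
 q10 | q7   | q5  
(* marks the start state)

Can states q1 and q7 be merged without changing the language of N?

No

First remove the unreachable states {q6,q9,q10}; 10 states remain.
Initial partition by acceptance: {q0,q1,q2,q3,q4,q5,q11} | {q7,q8,q12}.
Split {q0,q1,q2,q3,q4,q5,q11} by δ(·,L) → {q2,q3,q4,q11} and {q0,q1,q5}.
On input L, block {q2,q3,q4,q11} splits into {q3,q4,q11} and {q2}.
Refine {q7,q8,q12} on symbol L: members go to different blocks, giving {q8,q12} and {q7}.
On input L, block {q0,q1,q5} splits into {q0,q5} and {q1}.
Refine {q3,q4,q11} on symbol L: members go to different blocks, giving {q3,q4} and {q11}.
No further refinement is possible. Final partition (7 blocks): {q3,q4} | {q8,q12} | {q0,q5} | {q2} | {q7} | {q1} | {q11}.
q1 and q7 end up in different blocks, so they are distinguishable. For instance, the string 'ε' is accepted from only q1.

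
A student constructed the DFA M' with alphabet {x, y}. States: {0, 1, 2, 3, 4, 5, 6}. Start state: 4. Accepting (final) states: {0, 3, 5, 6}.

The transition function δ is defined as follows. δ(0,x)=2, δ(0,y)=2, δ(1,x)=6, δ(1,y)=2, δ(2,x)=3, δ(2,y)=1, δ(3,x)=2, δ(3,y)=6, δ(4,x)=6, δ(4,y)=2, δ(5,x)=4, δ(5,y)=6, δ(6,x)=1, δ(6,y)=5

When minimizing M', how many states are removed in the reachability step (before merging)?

1

BFS from 4 reaches {1, 2, 3, 4, 5, 6}; the 1 state(s) 0 are never visited.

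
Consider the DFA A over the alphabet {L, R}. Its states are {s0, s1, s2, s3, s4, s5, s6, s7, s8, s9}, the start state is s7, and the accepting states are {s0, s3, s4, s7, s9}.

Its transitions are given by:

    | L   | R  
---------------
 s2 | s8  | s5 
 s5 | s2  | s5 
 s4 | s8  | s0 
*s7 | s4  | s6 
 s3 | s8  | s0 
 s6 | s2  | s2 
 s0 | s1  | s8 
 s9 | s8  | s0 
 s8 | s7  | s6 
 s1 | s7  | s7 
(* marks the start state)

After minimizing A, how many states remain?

First remove the unreachable states {s3,s9}; 8 states remain.
Initial partition by acceptance: {s0,s4,s7} | {s1,s2,s5,s6,s8}.
Refine {s0,s4,s7} on symbol L: members go to different blocks, giving {s0,s4} and {s7}.
Refine {s0,s4} on symbol R: members go to different blocks, giving {s0} and {s4}.
On input L, block {s1,s2,s5,s6,s8} splits into {s2,s5,s6} and {s1,s8}.
On input L, block {s2,s5,s6} splits into {s5,s6} and {s2}.
On input R, block {s5,s6} splits into {s5} and {s6}.
Split {s1,s8} by δ(·,R) → {s1} and {s8}.
The partition is now stable with 8 blocks: {s0} | {s5} | {s7} | {s4} | {s1} | {s2} | {s6} | {s8}.

8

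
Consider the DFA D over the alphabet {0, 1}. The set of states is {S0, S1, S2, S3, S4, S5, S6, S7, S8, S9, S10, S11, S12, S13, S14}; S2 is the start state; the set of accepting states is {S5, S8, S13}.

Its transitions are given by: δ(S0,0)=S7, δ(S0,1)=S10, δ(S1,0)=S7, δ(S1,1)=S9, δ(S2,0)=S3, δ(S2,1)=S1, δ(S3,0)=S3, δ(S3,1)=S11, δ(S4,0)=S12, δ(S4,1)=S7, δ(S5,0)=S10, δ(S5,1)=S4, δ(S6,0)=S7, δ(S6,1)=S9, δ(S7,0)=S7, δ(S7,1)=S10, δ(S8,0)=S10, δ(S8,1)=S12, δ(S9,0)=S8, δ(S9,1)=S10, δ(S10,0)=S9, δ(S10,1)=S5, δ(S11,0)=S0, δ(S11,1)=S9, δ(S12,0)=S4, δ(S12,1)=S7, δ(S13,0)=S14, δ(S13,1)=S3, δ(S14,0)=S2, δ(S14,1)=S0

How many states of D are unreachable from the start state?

BFS from S2 reaches {S0, S1, S2, S3, S4, S5, S7, S8, S9, S10, S11, S12}; the 3 state(s) S6, S13, S14 are never visited.

3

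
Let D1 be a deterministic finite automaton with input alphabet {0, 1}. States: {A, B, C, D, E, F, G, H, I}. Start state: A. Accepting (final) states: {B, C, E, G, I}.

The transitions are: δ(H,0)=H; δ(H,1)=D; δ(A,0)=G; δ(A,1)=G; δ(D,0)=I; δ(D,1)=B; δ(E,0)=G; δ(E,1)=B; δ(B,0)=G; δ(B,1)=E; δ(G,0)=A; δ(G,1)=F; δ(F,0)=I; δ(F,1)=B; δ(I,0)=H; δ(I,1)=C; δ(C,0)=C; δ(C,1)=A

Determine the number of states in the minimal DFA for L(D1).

Start with accepting vs non-accepting: {B,C,E,G,I} | {A,D,F,H}.
Split {B,C,E,G,I} by δ(·,0) → {B,C,E} and {G,I}.
Refine {B,C,E} on symbol 0: members go to different blocks, giving {B,E} and {C}.
Refine {A,D,F,H} on symbol 0: members go to different blocks, giving {A,D,F} and {H}.
Split {A,D,F} by δ(·,1) → {D,F} and {A}.
Refine {G,I} on symbol 0: members go to different blocks, giving {G} and {I}.
Stable partition: {B,E} | {D,F} | {G} | {C} | {H} | {A} | {I} — 7 equivalence classes.

7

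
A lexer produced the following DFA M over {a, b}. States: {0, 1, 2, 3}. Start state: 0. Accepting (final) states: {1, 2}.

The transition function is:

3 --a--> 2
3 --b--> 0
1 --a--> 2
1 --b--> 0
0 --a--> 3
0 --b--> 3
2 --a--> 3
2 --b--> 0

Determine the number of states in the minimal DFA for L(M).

3

Reachable states from the start: {0,2,3}. Unreachable: {1} — drop them.
P0 = {2} | {0,3}.
Split {0,3} by δ(·,a) → {0} and {3}.
Stable partition: {2} | {0} | {3} — 3 equivalence classes.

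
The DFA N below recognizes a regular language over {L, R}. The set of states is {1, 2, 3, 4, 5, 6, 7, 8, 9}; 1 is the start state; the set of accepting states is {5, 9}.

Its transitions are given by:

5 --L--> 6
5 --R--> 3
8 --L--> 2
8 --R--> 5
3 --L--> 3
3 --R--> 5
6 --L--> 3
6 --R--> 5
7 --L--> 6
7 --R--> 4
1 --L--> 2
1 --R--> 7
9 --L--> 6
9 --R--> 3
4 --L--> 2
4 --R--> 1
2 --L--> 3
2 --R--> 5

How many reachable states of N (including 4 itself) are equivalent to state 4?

Reachable states from the start: {1,2,3,4,5,6,7}. Unreachable: {8,9} — drop them.
Start with accepting vs non-accepting: {5} | {1,2,3,4,6,7}.
Split {1,2,3,4,6,7} by δ(·,R) → {1,4,7} and {2,3,6}.
No further refinement is possible. Final partition (3 blocks): {5} | {1,4,7} | {2,3,6}.
State 4 belongs to the block {1,4,7}, which has 3 states.

3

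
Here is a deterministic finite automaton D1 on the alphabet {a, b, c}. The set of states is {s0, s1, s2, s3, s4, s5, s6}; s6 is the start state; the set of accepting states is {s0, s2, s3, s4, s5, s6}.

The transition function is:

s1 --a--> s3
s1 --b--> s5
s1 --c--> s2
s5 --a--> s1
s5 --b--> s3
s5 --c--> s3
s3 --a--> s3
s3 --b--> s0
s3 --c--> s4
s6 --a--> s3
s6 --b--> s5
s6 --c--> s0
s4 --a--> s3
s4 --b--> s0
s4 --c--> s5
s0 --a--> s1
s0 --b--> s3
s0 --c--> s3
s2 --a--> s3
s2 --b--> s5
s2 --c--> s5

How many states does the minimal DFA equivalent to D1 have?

Start with accepting vs non-accepting: {s0,s2,s3,s4,s5,s6} | {s1}.
Refine {s0,s2,s3,s4,s5,s6} on symbol a: members go to different blocks, giving {s2,s3,s4,s6} and {s0,s5}.
On input c, block {s2,s3,s4,s6} splits into {s2,s4,s6} and {s3}.
No further refinement is possible. Final partition (4 blocks): {s2,s4,s6} | {s1} | {s0,s5} | {s3}.

4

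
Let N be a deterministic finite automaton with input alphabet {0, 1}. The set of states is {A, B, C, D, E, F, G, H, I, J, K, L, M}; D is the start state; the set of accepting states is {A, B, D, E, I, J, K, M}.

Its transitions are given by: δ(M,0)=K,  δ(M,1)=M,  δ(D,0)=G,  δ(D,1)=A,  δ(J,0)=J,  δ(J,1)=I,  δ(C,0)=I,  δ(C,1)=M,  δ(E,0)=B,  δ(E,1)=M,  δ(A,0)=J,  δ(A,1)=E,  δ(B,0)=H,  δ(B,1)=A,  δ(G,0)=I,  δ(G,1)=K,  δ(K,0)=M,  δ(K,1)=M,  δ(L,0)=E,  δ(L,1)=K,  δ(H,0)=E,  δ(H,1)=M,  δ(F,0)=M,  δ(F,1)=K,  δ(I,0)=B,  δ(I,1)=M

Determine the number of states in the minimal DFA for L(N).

5

First remove the unreachable states {C,F,L}; 10 states remain.
Initial partition by acceptance: {A,B,D,E,I,J,K,M} | {G,H}.
On input 0, block {A,B,D,E,I,J,K,M} splits into {A,E,I,J,K,M} and {B,D}.
On input 0, block {A,E,I,J,K,M} splits into {A,J,K,M} and {E,I}.
Split {A,J,K,M} by δ(·,1) → {A,J} and {K,M}.
No further refinement is possible. Final partition (5 blocks): {A,J} | {G,H} | {B,D} | {E,I} | {K,M}.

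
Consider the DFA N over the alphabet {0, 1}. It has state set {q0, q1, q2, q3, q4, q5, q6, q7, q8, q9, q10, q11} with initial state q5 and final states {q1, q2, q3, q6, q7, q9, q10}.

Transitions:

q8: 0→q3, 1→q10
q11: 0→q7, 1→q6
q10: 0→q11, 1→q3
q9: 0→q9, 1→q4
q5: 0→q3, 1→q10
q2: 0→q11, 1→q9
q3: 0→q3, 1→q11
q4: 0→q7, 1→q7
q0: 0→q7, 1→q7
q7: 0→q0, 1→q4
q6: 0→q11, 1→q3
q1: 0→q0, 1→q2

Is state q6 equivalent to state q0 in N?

No

Reachable states from the start: {q0,q3,q4,q5,q6,q7,q10,q11}. Unreachable: {q1,q2,q8,q9} — drop them.
Start with accepting vs non-accepting: {q3,q6,q7,q10} | {q0,q4,q5,q11}.
Split {q3,q6,q7,q10} by δ(·,0) → {q6,q7,q10} and {q3}.
On input 1, block {q6,q7,q10} splits into {q6,q10} and {q7}.
Refine {q0,q4,q5,q11} on symbol 0: members go to different blocks, giving {q0,q4,q11} and {q5}.
On input 1, block {q0,q4,q11} splits into {q0,q4} and {q11}.
No further refinement is possible. Final partition (6 blocks): {q6,q10} | {q0,q4} | {q3} | {q7} | {q5} | {q11}.
q6 and q0 end up in different blocks, so they are distinguishable. For instance, the string 'ε' is accepted from only q6.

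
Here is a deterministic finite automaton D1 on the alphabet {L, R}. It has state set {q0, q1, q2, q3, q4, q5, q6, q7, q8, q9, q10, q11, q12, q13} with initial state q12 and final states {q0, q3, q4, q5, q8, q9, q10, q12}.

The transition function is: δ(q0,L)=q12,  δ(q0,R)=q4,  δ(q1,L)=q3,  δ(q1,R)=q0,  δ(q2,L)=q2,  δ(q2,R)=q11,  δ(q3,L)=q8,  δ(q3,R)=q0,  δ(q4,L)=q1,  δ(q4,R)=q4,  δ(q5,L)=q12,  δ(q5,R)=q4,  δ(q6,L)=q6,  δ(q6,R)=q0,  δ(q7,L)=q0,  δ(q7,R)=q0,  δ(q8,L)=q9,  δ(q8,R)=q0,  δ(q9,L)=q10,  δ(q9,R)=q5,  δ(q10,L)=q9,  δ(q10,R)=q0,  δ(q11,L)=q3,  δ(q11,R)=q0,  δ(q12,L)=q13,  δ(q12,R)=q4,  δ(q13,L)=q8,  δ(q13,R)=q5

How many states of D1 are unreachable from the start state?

Starting at q12 and following transitions, the reachable set is {q0, q1, q3, q4, q5, q8, q9, q10, q12, q13}. That leaves q2, q6, q7, q11 unreachable — 4 in total.

4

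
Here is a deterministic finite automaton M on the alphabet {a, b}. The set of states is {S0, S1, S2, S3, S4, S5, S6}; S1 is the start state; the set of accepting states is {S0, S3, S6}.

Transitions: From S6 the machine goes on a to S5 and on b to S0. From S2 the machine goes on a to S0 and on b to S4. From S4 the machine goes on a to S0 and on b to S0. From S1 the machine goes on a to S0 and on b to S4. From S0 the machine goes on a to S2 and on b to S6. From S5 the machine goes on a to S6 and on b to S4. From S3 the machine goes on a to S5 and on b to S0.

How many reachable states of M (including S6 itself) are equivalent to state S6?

2

Reachable states from the start: {S0,S1,S2,S4,S5,S6}. Unreachable: {S3} — drop them.
Start with accepting vs non-accepting: {S0,S6} | {S1,S2,S4,S5}.
On input b, block {S1,S2,S4,S5} splits into {S1,S2,S5} and {S4}.
Stable partition: {S0,S6} | {S1,S2,S5} | {S4} — 3 equivalence classes.
The equivalence class containing S6 is {S0,S6}, of size 2.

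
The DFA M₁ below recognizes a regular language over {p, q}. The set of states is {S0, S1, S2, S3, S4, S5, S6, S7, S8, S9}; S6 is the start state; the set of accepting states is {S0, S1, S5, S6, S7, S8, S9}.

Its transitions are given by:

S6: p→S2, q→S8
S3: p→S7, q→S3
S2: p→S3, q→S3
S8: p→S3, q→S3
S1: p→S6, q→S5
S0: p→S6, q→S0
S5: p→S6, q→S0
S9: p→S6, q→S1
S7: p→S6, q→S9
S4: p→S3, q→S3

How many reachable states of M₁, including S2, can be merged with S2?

First remove the unreachable states {S4}; 9 states remain.
Start with accepting vs non-accepting: {S0,S1,S5,S6,S7,S8,S9} | {S2,S3}.
Split {S0,S1,S5,S6,S7,S8,S9} by δ(·,p) → {S0,S1,S5,S7,S9} and {S6,S8}.
Split {S2,S3} by δ(·,p) → {S2} and {S3}.
Split {S6,S8} by δ(·,p) → {S6} and {S8}.
No further refinement is possible. Final partition (5 blocks): {S0,S1,S5,S7,S9} | {S2} | {S6} | {S3} | {S8}.
The equivalence class containing S2 is {S2}, of size 1.

1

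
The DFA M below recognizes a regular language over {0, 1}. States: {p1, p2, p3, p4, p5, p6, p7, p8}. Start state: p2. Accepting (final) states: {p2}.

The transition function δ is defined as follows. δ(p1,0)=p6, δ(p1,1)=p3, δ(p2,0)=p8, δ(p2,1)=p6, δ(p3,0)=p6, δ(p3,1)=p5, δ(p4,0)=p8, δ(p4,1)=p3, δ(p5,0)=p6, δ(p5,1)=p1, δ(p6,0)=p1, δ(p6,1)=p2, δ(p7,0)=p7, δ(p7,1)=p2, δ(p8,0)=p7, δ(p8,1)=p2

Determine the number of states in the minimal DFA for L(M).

4

First remove the unreachable states {p4}; 7 states remain.
Start with accepting vs non-accepting: {p2} | {p1,p3,p5,p6,p7,p8}.
On input 1, block {p1,p3,p5,p6,p7,p8} splits into {p1,p3,p5} and {p6,p7,p8}.
Refine {p6,p7,p8} on symbol 0: members go to different blocks, giving {p7,p8} and {p6}.
No further refinement is possible. Final partition (4 blocks): {p2} | {p1,p3,p5} | {p7,p8} | {p6}.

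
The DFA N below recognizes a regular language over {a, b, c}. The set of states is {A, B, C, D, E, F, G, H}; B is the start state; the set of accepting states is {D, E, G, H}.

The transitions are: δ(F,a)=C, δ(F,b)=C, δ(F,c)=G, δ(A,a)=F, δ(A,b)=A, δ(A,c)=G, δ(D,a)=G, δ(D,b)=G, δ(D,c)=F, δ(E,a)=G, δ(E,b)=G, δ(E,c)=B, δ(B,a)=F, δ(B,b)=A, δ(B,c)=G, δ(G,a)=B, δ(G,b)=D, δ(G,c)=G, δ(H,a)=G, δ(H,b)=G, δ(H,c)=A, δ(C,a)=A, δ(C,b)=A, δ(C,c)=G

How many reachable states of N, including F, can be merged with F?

4

First remove the unreachable states {E,H}; 6 states remain.
P0 = {D,G} | {A,B,C,F}.
On input a, block {D,G} splits into {D} and {G}.
The partition is now stable with 3 blocks: {D} | {A,B,C,F} | {G}.
State F belongs to the block {A,B,C,F}, which has 4 states.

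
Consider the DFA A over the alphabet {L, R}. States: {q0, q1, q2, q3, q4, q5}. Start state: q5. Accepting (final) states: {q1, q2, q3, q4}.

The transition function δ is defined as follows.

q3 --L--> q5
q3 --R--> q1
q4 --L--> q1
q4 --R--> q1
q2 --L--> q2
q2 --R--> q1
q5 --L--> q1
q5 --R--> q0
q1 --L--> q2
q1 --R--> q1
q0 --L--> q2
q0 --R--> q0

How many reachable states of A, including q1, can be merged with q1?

2

First remove the unreachable states {q3,q4}; 4 states remain.
Initial partition by acceptance: {q1,q2} | {q0,q5}.
Stable partition: {q1,q2} | {q0,q5} — 2 equivalence classes.
State q1 belongs to the block {q1,q2}, which has 2 states.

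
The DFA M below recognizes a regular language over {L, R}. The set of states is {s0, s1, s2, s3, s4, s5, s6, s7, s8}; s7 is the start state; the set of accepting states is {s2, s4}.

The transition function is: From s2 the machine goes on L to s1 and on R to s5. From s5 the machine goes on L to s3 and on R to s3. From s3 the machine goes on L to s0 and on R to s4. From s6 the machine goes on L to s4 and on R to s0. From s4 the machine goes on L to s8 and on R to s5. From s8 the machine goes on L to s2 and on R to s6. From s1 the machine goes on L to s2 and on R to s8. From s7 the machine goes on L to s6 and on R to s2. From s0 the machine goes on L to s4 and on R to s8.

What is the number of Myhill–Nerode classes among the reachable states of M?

4

P0 = {s2,s4} | {s0,s1,s3,s5,s6,s7,s8}.
Split {s0,s1,s3,s5,s6,s7,s8} by δ(·,L) → {s0,s1,s6,s8} and {s3,s5,s7}.
Refine {s3,s5,s7} on symbol L: members go to different blocks, giving {s3,s7} and {s5}.
No further refinement is possible. Final partition (4 blocks): {s2,s4} | {s0,s1,s6,s8} | {s3,s7} | {s5}.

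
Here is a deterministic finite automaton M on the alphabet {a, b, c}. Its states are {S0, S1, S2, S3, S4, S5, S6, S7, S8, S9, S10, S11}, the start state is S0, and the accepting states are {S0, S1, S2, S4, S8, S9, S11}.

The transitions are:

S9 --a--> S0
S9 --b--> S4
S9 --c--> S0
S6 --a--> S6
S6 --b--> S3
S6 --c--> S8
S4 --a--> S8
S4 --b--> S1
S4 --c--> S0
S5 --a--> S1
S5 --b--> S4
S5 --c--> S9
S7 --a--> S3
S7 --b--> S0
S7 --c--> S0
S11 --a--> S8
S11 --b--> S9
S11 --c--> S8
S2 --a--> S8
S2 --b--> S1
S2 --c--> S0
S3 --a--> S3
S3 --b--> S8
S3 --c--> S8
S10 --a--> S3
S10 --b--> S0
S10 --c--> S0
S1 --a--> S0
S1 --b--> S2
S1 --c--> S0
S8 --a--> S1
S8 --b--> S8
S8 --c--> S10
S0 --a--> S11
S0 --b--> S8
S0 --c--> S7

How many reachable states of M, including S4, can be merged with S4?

5

Reachable states from the start: {S0,S1,S2,S3,S4,S7,S8,S9,S10,S11}. Unreachable: {S5,S6} — drop them.
Initial partition by acceptance: {S0,S1,S2,S4,S8,S9,S11} | {S3,S7,S10}.
On input c, block {S0,S1,S2,S4,S8,S9,S11} splits into {S1,S2,S4,S9,S11} and {S0,S8}.
Stable partition: {S1,S2,S4,S9,S11} | {S3,S7,S10} | {S0,S8} — 3 equivalence classes.
State S4 belongs to the block {S1,S2,S4,S9,S11}, which has 5 states.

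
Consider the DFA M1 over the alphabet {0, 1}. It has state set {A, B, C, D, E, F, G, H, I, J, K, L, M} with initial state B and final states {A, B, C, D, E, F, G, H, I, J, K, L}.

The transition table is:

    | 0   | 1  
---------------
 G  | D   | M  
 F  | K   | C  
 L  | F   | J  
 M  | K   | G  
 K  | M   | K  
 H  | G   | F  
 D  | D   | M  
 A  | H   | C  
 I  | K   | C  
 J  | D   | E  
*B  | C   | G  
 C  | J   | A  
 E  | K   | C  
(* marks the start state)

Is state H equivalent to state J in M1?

Yes

States {I,L} cannot be reached from the start state, so discard them.
Initial partition by acceptance: {A,B,C,D,E,F,G,H,J,K} | {M}.
Split {A,B,C,D,E,F,G,H,J,K} by δ(·,0) → {A,B,C,D,E,F,G,H,J} and {K}.
Refine {A,B,C,D,E,F,G,H,J} on symbol 0: members go to different blocks, giving {A,B,C,D,G,H,J} and {E,F}.
Refine {A,B,C,D,G,H,J} on symbol 1: members go to different blocks, giving {A,B,C} and {D,G} and {H,J}.
On input 0, block {A,B,C} splits into {A,C} and {B}.
The partition is now stable with 7 blocks: {A,C} | {M} | {K} | {E,F} | {D,G} | {H,J} | {B}.
H and J lie in the same block of the stable partition, so they are equivalent — no string distinguishes them.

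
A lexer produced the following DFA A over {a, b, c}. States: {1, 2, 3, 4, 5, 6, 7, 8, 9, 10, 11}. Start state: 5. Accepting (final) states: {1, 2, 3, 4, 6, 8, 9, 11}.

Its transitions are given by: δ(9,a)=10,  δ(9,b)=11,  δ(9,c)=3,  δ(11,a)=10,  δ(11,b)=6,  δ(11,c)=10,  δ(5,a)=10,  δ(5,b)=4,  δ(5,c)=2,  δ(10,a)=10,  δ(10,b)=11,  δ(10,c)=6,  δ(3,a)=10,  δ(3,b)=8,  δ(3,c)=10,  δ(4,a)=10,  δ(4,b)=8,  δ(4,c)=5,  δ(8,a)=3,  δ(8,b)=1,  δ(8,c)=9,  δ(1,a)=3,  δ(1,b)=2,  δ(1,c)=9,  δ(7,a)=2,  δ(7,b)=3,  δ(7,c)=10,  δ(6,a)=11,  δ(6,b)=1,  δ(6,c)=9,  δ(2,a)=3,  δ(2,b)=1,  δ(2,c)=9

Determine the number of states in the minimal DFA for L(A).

4

Reachable states from the start: {1,2,3,4,5,6,8,9,10,11}. Unreachable: {7} — drop them.
P0 = {1,2,3,4,6,8,9,11} | {5,10}.
Refine {1,2,3,4,6,8,9,11} on symbol a: members go to different blocks, giving {1,2,6,8} and {3,4,9,11}.
Split {3,4,9,11} by δ(·,b) → {3,4,11} and {9}.
Stable partition: {1,2,6,8} | {5,10} | {3,4,11} | {9} — 4 equivalence classes.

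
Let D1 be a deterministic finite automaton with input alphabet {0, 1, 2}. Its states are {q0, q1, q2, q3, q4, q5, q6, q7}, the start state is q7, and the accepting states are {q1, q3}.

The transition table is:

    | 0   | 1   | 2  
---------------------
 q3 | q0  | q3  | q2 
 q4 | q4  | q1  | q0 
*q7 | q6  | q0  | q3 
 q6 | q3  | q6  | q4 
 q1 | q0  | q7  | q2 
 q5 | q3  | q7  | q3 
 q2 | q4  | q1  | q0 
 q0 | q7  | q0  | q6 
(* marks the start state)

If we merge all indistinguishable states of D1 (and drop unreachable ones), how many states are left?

Reachable states from the start: {q0,q1,q2,q3,q4,q6,q7}. Unreachable: {q5} — drop them.
Start with accepting vs non-accepting: {q1,q3} | {q0,q2,q4,q6,q7}.
Refine {q1,q3} on symbol 1: members go to different blocks, giving {q1} and {q3}.
Split {q0,q2,q4,q6,q7} by δ(·,0) → {q0,q2,q4,q7} and {q6}.
On input 0, block {q0,q2,q4,q7} splits into {q0,q2,q4} and {q7}.
On input 0, block {q0,q2,q4} splits into {q2,q4} and {q0}.
The partition is now stable with 6 blocks: {q1} | {q2,q4} | {q3} | {q6} | {q7} | {q0}.

6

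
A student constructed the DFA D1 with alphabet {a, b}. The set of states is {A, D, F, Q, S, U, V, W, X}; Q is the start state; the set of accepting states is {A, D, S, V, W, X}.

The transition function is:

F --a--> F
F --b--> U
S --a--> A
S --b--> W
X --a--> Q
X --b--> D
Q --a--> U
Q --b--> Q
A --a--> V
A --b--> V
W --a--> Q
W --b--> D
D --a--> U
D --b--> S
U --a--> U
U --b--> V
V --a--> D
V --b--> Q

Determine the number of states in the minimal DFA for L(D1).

Reachable states from the start: {A,D,Q,S,U,V,W}. Unreachable: {F,X} — drop them.
Initial partition by acceptance: {A,D,S,V,W} | {Q,U}.
Split {A,D,S,V,W} by δ(·,a) → {A,S,V} and {D,W}.
On input a, block {A,S,V} splits into {A,S} and {V}.
On input a, block {A,S} splits into {S} and {A}.
Split {Q,U} by δ(·,b) → {U} and {Q}.
Split {D,W} by δ(·,a) → {D} and {W}.
The partition is now stable with 7 blocks: {S} | {U} | {D} | {V} | {A} | {Q} | {W}.

7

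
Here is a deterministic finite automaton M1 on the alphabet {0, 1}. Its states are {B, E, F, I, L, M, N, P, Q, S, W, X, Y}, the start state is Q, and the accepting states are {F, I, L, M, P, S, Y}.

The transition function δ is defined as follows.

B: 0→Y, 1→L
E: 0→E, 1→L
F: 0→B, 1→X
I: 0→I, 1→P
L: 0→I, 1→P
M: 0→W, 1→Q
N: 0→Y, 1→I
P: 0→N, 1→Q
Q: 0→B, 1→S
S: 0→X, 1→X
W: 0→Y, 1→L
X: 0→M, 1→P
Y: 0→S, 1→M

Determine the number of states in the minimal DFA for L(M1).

7

First remove the unreachable states {E,F}; 11 states remain.
Start with accepting vs non-accepting: {I,L,M,P,S,Y} | {B,N,Q,W,X}.
Refine {I,L,M,P,S,Y} on symbol 0: members go to different blocks, giving {M,P,S} and {I,L,Y}.
Refine {B,N,Q,W,X} on symbol 0: members go to different blocks, giving {B,N,W} and {X} and {Q}.
Split {M,P,S} by δ(·,0) → {M,P} and {S}.
On input 0, block {I,L,Y} splits into {I,L} and {Y}.
No further refinement is possible. Final partition (7 blocks): {M,P} | {B,N,W} | {I,L} | {X} | {Q} | {S} | {Y}.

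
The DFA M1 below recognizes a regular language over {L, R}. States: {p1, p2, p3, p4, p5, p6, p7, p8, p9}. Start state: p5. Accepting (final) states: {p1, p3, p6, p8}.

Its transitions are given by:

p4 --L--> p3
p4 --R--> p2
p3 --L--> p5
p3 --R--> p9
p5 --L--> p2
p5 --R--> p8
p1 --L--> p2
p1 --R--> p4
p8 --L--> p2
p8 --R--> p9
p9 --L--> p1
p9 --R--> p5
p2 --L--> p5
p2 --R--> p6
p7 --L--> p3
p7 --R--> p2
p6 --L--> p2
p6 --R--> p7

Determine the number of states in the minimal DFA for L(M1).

All states are reachable from the start state.
Initial partition by acceptance: {p1,p3,p6,p8} | {p2,p4,p5,p7,p9}.
On input L, block {p2,p4,p5,p7,p9} splits into {p4,p7,p9} and {p2,p5}.
The partition is now stable with 3 blocks: {p1,p3,p6,p8} | {p4,p7,p9} | {p2,p5}.

3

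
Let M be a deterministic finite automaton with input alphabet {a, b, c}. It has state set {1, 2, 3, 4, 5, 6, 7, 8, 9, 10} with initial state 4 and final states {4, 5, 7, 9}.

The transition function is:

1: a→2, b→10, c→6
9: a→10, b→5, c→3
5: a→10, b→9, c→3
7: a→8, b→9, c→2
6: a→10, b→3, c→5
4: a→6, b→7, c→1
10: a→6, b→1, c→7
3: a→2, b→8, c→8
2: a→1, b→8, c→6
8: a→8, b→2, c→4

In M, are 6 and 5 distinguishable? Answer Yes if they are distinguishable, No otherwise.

Yes

Start with accepting vs non-accepting: {4,5,7,9} | {1,2,3,6,8,10}.
Split {1,2,3,6,8,10} by δ(·,c) → {1,2,3} and {6,8,10}.
Stable partition: {4,5,7,9} | {1,2,3} | {6,8,10} — 3 equivalence classes.
6 and 5 end up in different blocks, so they are distinguishable. For instance, the string 'ε' is accepted from only 5.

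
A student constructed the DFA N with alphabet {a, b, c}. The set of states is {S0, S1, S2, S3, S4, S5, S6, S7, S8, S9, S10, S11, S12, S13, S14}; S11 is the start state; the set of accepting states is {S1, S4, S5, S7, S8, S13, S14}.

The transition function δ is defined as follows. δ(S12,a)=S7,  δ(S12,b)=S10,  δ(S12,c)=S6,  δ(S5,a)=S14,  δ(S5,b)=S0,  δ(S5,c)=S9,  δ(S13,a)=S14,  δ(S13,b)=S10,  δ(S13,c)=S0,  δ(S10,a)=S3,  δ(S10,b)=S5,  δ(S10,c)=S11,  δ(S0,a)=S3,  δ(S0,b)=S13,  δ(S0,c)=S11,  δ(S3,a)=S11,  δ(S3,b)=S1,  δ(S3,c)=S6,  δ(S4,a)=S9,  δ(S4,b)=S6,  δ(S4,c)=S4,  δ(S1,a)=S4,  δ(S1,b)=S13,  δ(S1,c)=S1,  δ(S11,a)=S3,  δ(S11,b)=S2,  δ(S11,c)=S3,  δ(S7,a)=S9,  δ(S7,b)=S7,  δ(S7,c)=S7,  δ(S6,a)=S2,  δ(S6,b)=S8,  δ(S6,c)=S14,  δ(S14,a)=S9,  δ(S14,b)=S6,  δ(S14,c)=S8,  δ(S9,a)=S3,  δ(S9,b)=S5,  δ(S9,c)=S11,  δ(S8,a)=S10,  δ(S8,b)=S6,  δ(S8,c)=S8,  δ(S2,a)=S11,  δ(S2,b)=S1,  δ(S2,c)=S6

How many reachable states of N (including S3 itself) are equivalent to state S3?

2

Reachable states from the start: {S0,S1,S2,S3,S4,S5,S6,S8,S9,S10,S11,S13,S14}. Unreachable: {S7,S12} — drop them.
Start with accepting vs non-accepting: {S1,S4,S5,S8,S13,S14} | {S0,S2,S3,S6,S9,S10,S11}.
On input a, block {S1,S4,S5,S8,S13,S14} splits into {S1,S5,S13} and {S4,S8,S14}.
On input b, block {S1,S5,S13} splits into {S5,S13} and {S1}.
Split {S0,S2,S3,S6,S9,S10,S11} by δ(·,b) → {S0,S9,S10} and {S2,S3} and {S6} and {S11}.
No further refinement is possible. Final partition (7 blocks): {S5,S13} | {S0,S9,S10} | {S4,S8,S14} | {S1} | {S2,S3} | {S6} | {S11}.
The equivalence class containing S3 is {S2,S3}, of size 2.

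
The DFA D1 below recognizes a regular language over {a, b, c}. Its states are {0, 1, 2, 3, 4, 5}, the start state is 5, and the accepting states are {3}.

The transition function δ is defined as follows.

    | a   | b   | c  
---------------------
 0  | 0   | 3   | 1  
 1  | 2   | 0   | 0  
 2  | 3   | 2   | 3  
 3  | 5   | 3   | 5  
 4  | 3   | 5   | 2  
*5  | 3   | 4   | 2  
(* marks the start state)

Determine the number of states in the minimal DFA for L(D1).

3

First remove the unreachable states {0,1}; 4 states remain.
P0 = {3} | {2,4,5}.
Refine {2,4,5} on symbol c: members go to different blocks, giving {4,5} and {2}.
No further refinement is possible. Final partition (3 blocks): {3} | {4,5} | {2}.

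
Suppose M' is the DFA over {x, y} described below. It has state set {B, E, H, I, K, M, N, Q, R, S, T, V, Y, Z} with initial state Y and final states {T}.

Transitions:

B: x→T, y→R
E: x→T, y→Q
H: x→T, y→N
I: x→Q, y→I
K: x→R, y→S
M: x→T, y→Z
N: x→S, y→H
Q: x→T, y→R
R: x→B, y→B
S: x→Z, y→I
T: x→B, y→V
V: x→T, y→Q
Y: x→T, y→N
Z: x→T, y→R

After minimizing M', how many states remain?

7

Reachable states from the start: {B,H,I,N,Q,R,S,T,V,Y,Z}. Unreachable: {E,K,M} — drop them.
P0 = {T} | {B,H,I,N,Q,R,S,V,Y,Z}.
On input x, block {B,H,I,N,Q,R,S,V,Y,Z} splits into {B,H,Q,V,Y,Z} and {I,N,R,S}.
On input y, block {B,H,Q,V,Y,Z} splits into {B,H,Q,Y,Z} and {V}.
Split {I,N,R,S} by δ(·,x) → {I,R,S} and {N}.
Split {B,H,Q,Y,Z} by δ(·,y) → {B,Q,Z} and {H,Y}.
Split {I,R,S} by δ(·,y) → {I,S} and {R}.
No further refinement is possible. Final partition (7 blocks): {T} | {B,Q,Z} | {I,S} | {V} | {N} | {H,Y} | {R}.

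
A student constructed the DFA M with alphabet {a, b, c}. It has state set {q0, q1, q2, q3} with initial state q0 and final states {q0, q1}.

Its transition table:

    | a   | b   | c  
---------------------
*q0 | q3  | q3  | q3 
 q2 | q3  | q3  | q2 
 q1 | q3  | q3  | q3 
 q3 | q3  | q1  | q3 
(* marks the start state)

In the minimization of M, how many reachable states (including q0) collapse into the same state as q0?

2

Reachable states from the start: {q0,q1,q3}. Unreachable: {q2} — drop them.
P0 = {q0,q1} | {q3}.
The partition is now stable with 2 blocks: {q0,q1} | {q3}.
State q0 belongs to the block {q0,q1}, which has 2 states.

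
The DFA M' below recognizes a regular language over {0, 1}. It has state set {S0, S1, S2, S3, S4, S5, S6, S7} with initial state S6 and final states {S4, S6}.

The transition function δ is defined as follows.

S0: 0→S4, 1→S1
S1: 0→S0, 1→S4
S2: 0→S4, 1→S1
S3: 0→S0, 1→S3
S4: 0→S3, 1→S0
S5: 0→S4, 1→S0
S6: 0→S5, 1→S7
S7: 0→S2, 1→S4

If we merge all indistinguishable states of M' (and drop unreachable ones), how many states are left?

6

Every state is reachable, so we keep all 8.
Initial partition by acceptance: {S4,S6} | {S0,S1,S2,S3,S5,S7}.
Split {S0,S1,S2,S3,S5,S7} by δ(·,0) → {S0,S2,S5} and {S1,S3,S7}.
Refine {S4,S6} on symbol 0: members go to different blocks, giving {S4} and {S6}.
Refine {S0,S2,S5} on symbol 1: members go to different blocks, giving {S0,S2} and {S5}.
Refine {S1,S3,S7} on symbol 1: members go to different blocks, giving {S1,S7} and {S3}.
The partition is now stable with 6 blocks: {S4} | {S0,S2} | {S1,S7} | {S6} | {S5} | {S3}.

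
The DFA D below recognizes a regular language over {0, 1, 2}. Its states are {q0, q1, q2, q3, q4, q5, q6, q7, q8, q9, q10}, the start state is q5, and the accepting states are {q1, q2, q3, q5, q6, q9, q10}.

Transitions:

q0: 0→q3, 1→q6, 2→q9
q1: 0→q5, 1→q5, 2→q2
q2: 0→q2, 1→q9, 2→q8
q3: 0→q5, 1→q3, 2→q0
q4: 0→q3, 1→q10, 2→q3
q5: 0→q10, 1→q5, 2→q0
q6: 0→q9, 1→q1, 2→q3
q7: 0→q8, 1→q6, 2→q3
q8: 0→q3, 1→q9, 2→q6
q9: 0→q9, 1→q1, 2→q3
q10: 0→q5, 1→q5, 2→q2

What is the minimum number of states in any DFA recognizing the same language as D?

Reachable states from the start: {q0,q1,q2,q3,q5,q6,q8,q9,q10}. Unreachable: {q4,q7} — drop them.
P0 = {q1,q2,q3,q5,q6,q9,q10} | {q0,q8}.
On input 2, block {q1,q2,q3,q5,q6,q9,q10} splits into {q1,q6,q9,q10} and {q2,q3,q5}.
Split {q1,q6,q9,q10} by δ(·,0) → {q1,q10} and {q6,q9}.
On input 0, block {q2,q3,q5} splits into {q2,q3} and {q5}.
Split {q2,q3} by δ(·,0) → {q2} and {q3}.
Stable partition: {q1,q10} | {q0,q8} | {q2} | {q6,q9} | {q5} | {q3} — 6 equivalence classes.

6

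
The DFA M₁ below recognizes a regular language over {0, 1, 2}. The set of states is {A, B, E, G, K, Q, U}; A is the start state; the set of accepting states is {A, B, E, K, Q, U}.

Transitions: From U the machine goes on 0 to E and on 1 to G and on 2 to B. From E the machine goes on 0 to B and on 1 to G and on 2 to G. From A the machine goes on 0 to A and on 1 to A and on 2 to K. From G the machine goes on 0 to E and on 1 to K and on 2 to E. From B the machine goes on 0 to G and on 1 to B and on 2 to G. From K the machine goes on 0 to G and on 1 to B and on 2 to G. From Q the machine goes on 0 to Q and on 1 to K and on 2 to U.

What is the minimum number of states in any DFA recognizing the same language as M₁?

Reachable states from the start: {A,B,E,G,K}. Unreachable: {Q,U} — drop them.
Initial partition by acceptance: {A,B,E,K} | {G}.
On input 0, block {A,B,E,K} splits into {B,K} and {A,E}.
Split {A,E} by δ(·,0) → {A} and {E}.
No further refinement is possible. Final partition (4 blocks): {B,K} | {G} | {A} | {E}.

4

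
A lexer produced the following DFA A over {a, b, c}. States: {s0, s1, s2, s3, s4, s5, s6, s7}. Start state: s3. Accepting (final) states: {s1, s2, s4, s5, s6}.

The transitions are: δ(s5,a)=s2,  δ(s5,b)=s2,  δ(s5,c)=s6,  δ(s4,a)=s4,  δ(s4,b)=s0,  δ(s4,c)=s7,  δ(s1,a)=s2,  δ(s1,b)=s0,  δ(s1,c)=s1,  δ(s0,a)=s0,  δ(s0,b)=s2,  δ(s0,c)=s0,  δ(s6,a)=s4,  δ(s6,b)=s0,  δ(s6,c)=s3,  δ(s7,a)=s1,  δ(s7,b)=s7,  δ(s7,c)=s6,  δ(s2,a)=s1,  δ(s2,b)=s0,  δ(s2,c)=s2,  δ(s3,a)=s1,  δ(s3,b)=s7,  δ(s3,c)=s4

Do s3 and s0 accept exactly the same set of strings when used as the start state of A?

States {s5} cannot be reached from the start state, so discard them.
P0 = {s1,s2,s4,s6} | {s0,s3,s7}.
Refine {s1,s2,s4,s6} on symbol c: members go to different blocks, giving {s1,s2} and {s4,s6}.
Split {s0,s3,s7} by δ(·,a) → {s3,s7} and {s0}.
No further refinement is possible. Final partition (4 blocks): {s1,s2} | {s3,s7} | {s4,s6} | {s0}.
s3 and s0 end up in different blocks, so they are distinguishable. For instance, the string 'a' is accepted from only s3.

No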